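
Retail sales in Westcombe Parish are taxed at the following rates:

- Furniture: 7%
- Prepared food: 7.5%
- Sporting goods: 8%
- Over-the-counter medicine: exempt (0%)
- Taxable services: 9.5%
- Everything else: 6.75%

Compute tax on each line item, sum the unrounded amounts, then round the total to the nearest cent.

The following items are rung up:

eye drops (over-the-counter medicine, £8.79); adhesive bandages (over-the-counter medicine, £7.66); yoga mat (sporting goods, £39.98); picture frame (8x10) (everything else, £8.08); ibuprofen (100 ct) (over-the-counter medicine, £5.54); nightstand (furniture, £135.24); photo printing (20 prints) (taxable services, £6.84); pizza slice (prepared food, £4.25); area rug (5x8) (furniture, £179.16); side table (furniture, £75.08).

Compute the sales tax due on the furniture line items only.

Nightstand £135.24: furniture → 7% → £9.4668
Area rug (5x8) £179.16: furniture → 7% → £12.5412
Side table £75.08: furniture → 7% → £5.2556
Tax on furniture: unrounded sum = £27.2636 → £27.26

£27.26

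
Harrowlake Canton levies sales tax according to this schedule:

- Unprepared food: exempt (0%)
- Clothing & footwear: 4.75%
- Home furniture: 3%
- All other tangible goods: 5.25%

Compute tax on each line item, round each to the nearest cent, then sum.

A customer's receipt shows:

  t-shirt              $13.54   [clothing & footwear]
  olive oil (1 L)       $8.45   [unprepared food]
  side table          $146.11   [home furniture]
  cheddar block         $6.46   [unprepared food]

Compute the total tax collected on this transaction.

T-shirt $13.54: clothing & footwear → 4.75% → $0.64
Olive oil (1 L) $8.45: unprepared food → 0% → $0.00
Side table $146.11: home furniture → 3% → $4.38
Cheddar block $6.46: unprepared food → 0% → $0.00
Total tax = $0.64 + $4.38 = $5.02

$5.02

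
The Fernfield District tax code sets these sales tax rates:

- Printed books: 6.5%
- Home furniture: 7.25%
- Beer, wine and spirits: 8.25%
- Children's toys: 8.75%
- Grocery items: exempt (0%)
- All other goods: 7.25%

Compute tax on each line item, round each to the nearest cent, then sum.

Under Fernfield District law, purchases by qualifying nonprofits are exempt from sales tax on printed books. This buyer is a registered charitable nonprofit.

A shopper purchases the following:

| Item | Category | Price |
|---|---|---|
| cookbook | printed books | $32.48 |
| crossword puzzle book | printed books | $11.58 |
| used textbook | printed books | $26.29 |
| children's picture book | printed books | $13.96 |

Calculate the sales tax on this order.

Cookbook $32.48: printed books, buyer-exempt → 0% → $0.00
Crossword puzzle book $11.58: printed books, buyer-exempt → 0% → $0.00
Used textbook $26.29: printed books, buyer-exempt → 0% → $0.00
Children's picture book $13.96: printed books, buyer-exempt → 0% → $0.00
Total tax = $0.00

$0.00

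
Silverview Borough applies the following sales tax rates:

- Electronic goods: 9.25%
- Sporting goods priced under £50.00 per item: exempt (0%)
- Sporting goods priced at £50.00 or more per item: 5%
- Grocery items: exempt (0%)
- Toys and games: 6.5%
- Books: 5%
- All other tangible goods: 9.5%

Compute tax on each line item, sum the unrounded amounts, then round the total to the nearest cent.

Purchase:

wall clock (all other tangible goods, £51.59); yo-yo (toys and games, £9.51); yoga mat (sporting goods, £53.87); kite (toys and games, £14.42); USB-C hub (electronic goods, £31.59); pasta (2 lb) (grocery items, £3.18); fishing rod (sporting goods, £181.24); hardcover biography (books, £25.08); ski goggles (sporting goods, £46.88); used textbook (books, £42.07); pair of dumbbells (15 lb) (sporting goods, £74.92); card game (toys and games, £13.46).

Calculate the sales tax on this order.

£29.11

Wall clock £51.59: all other tangible goods → 9.5% → £4.90105
Yo-yo £9.51: toys and games → 6.5% → £0.61815
Yoga mat £53.87: sporting goods, £50.00 or more → 5% → £2.6935
Kite £14.42: toys and games → 6.5% → £0.9373
USB-C hub £31.59: electronic goods → 9.25% → £2.922075
Pasta (2 lb) £3.18: grocery items → 0% → £0.00
Fishing rod £181.24: sporting goods, £50.00 or more → 5% → £9.062
Hardcover biography £25.08: books → 5% → £1.254
Ski goggles £46.88: sporting goods, under £50.00 → 0% → £0.00
Used textbook £42.07: books → 5% → £2.1035
Pair of dumbbells (15 lb) £74.92: sporting goods, £50.00 or more → 5% → £3.746
Card game £13.46: toys and games → 6.5% → £0.8749
Unrounded tax sum = £29.112475 → £29.11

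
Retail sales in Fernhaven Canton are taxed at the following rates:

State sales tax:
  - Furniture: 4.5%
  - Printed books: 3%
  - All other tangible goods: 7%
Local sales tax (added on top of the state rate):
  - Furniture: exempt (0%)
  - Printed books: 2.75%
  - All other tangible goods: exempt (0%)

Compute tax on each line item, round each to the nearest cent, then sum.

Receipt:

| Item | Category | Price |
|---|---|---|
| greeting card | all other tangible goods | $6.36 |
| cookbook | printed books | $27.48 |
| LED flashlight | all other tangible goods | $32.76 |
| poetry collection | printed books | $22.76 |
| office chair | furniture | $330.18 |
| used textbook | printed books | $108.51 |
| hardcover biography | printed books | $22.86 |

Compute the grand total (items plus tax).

$578.95

Greeting card $6.36: all other tangible goods → 7% + 0% local = 7% → $0.45
Cookbook $27.48: printed books → 3% + 2.75% local = 5.75% → $1.58
LED flashlight $32.76: all other tangible goods → 7% + 0% local = 7% → $2.29
Poetry collection $22.76: printed books → 3% + 2.75% local = 5.75% → $1.31
Office chair $330.18: furniture → 4.5% + 0% local = 4.5% → $14.86
Used textbook $108.51: printed books → 3% + 2.75% local = 5.75% → $6.24
Hardcover biography $22.86: printed books → 3% + 2.75% local = 5.75% → $1.31
Subtotal = $550.91; tax = $28.04; total due = $578.95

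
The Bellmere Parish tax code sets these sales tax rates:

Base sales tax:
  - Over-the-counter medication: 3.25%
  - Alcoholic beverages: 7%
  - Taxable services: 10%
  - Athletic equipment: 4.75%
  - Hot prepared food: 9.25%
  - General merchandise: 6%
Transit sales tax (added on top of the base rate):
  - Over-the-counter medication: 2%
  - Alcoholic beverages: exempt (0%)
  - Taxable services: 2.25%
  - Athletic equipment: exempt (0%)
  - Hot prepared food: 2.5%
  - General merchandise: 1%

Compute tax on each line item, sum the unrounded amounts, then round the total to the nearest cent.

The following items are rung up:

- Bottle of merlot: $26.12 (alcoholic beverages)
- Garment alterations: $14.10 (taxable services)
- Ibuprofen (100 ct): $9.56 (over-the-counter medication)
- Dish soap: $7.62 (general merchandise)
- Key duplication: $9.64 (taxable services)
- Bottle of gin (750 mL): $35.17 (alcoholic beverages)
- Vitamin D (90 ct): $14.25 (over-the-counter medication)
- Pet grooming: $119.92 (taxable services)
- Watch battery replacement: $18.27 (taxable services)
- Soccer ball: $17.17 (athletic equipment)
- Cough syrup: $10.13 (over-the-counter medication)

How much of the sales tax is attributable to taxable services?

$19.84

Garment alterations $14.10: taxable services → 10% + 2.25% transit = 12.25% → $1.72725
Key duplication $9.64: taxable services → 10% + 2.25% transit = 12.25% → $1.1809
Pet grooming $119.92: taxable services → 10% + 2.25% transit = 12.25% → $14.6902
Watch battery replacement $18.27: taxable services → 10% + 2.25% transit = 12.25% → $2.238075
Tax on taxable services: unrounded sum = $19.836425 → $19.84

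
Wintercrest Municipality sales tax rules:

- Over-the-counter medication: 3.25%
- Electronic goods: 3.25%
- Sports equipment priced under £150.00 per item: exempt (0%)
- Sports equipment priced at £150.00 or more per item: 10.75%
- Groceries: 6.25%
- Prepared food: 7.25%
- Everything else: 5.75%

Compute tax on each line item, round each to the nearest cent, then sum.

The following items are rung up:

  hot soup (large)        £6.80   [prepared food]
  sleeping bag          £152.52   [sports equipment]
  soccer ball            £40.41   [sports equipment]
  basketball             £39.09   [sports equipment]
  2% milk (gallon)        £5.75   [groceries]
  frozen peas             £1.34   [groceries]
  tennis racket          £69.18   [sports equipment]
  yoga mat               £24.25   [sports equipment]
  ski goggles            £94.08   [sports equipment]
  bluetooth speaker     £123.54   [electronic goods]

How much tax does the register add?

£21.35

Hot soup (large) £6.80: prepared food → 7.25% → £0.49
Sleeping bag £152.52: sports equipment, £150.00 or more → 10.75% → £16.40
Soccer ball £40.41: sports equipment, under £150.00 → 0% → £0.00
Basketball £39.09: sports equipment, under £150.00 → 0% → £0.00
2% milk (gallon) £5.75: groceries → 6.25% → £0.36
Frozen peas £1.34: groceries → 6.25% → £0.08
Tennis racket £69.18: sports equipment, under £150.00 → 0% → £0.00
Yoga mat £24.25: sports equipment, under £150.00 → 0% → £0.00
Ski goggles £94.08: sports equipment, under £150.00 → 0% → £0.00
Bluetooth speaker £123.54: electronic goods → 3.25% → £4.02
Total tax = £0.49 + £16.40 + £0.36 + £0.08 + £4.02 = £21.35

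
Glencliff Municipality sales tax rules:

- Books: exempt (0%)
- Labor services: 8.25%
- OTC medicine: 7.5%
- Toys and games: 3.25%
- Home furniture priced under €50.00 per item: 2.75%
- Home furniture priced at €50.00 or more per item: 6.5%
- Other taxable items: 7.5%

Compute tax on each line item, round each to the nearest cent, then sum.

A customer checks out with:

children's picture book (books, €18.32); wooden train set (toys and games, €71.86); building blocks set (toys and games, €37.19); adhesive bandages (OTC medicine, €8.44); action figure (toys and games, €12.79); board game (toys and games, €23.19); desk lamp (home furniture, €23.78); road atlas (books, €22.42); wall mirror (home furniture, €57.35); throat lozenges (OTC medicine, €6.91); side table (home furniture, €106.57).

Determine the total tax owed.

Children's picture book €18.32: books → 0% → €0.00
Wooden train set €71.86: toys and games → 3.25% → €2.34
Building blocks set €37.19: toys and games → 3.25% → €1.21
Adhesive bandages €8.44: OTC medicine → 7.5% → €0.63
Action figure €12.79: toys and games → 3.25% → €0.42
Board game €23.19: toys and games → 3.25% → €0.75
Desk lamp €23.78: home furniture, under €50.00 → 2.75% → €0.65
Road atlas €22.42: books → 0% → €0.00
Wall mirror €57.35: home furniture, €50.00 or more → 6.5% → €3.73
Throat lozenges €6.91: OTC medicine → 7.5% → €0.52
Side table €106.57: home furniture, €50.00 or more → 6.5% → €6.93
Total tax = €2.34 + €1.21 + €0.63 + €0.42 + €0.75 + €0.65 + €3.73 + €0.52 + €6.93 = €17.18

€17.18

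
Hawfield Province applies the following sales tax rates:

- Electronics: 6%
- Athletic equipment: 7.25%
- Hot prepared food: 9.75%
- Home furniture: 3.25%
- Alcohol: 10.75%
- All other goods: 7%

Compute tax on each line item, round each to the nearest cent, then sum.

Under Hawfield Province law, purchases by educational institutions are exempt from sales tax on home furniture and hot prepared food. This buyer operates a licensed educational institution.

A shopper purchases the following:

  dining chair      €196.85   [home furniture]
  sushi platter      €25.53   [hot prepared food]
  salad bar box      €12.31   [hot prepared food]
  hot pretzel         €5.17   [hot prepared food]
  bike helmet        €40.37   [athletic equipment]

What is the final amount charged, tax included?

€283.16

Dining chair €196.85: home furniture, buyer-exempt → 0% → €0.00
Sushi platter €25.53: hot prepared food, buyer-exempt → 0% → €0.00
Salad bar box €12.31: hot prepared food, buyer-exempt → 0% → €0.00
Hot pretzel €5.17: hot prepared food, buyer-exempt → 0% → €0.00
Bike helmet €40.37: athletic equipment → 7.25% → €2.93
Subtotal = €280.23; tax = €2.93; total due = €283.16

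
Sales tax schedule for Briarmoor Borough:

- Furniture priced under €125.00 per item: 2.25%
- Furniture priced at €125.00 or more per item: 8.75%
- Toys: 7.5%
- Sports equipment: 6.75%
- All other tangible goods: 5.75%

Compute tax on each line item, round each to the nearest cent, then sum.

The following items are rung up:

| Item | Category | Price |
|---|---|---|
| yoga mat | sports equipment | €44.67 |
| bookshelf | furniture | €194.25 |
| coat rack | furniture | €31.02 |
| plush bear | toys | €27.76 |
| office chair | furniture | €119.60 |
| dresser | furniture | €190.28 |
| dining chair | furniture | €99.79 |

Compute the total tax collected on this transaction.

Yoga mat €44.67: sports equipment → 6.75% → €3.02
Bookshelf €194.25: furniture, €125.00 or more → 8.75% → €17.00
Coat rack €31.02: furniture, under €125.00 → 2.25% → €0.70
Plush bear €27.76: toys → 7.5% → €2.08
Office chair €119.60: furniture, under €125.00 → 2.25% → €2.69
Dresser €190.28: furniture, €125.00 or more → 8.75% → €16.65
Dining chair €99.79: furniture, under €125.00 → 2.25% → €2.25
Total tax = €3.02 + €17.00 + €0.70 + €2.08 + €2.69 + €16.65 + €2.25 = €44.39

€44.39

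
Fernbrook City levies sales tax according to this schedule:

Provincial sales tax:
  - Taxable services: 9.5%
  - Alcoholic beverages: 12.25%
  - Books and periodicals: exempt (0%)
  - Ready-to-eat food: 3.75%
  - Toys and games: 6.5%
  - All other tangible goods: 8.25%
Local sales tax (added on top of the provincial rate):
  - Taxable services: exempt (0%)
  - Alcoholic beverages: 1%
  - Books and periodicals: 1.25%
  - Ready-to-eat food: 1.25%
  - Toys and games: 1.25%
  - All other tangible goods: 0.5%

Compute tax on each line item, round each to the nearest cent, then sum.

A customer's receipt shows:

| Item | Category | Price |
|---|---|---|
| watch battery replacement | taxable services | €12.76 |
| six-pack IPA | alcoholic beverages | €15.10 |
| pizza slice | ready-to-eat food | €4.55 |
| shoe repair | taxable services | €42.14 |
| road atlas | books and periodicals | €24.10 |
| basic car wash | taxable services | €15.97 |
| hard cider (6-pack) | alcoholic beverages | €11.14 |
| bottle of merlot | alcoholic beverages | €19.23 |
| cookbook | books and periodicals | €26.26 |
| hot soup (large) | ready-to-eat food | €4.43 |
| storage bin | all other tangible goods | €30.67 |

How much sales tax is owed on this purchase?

€16.52

Watch battery replacement €12.76: taxable services → 9.5% + 0% local = 9.5% → €1.21
Six-pack IPA €15.10: alcoholic beverages → 12.25% + 1% local = 13.25% → €2.00
Pizza slice €4.55: ready-to-eat food → 3.75% + 1.25% local = 5% → €0.23
Shoe repair €42.14: taxable services → 9.5% + 0% local = 9.5% → €4.00
Road atlas €24.10: books and periodicals → 0% + 1.25% local = 1.25% → €0.30
Basic car wash €15.97: taxable services → 9.5% + 0% local = 9.5% → €1.52
Hard cider (6-pack) €11.14: alcoholic beverages → 12.25% + 1% local = 13.25% → €1.48
Bottle of merlot €19.23: alcoholic beverages → 12.25% + 1% local = 13.25% → €2.55
Cookbook €26.26: books and periodicals → 0% + 1.25% local = 1.25% → €0.33
Hot soup (large) €4.43: ready-to-eat food → 3.75% + 1.25% local = 5% → €0.22
Storage bin €30.67: all other tangible goods → 8.25% + 0.5% local = 8.75% → €2.68
Total tax = €1.21 + €2.00 + €0.23 + €4.00 + €0.30 + €1.52 + €1.48 + €2.55 + €0.33 + €0.22 + €2.68 = €16.52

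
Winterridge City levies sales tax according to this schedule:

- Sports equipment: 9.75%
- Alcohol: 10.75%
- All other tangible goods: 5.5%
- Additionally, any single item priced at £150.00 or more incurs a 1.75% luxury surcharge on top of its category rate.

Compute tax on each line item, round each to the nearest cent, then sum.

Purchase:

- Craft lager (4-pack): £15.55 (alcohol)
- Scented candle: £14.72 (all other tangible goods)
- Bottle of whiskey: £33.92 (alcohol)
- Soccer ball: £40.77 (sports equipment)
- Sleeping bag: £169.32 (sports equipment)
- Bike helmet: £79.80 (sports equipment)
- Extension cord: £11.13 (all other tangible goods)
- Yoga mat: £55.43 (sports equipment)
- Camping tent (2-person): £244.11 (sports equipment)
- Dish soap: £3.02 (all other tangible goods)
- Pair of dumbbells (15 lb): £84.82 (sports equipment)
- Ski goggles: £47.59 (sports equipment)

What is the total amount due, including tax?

£884.70

Craft lager (4-pack) £15.55: alcohol → 10.75% → £1.67
Scented candle £14.72: all other tangible goods → 5.5% → £0.81
Bottle of whiskey £33.92: alcohol → 10.75% → £3.65
Soccer ball £40.77: sports equipment → 9.75% → £3.98
Sleeping bag £169.32: sports equipment → 9.75% + 1.75% surcharge = 11.5% → £19.47
Bike helmet £79.80: sports equipment → 9.75% → £7.78
Extension cord £11.13: all other tangible goods → 5.5% → £0.61
Yoga mat £55.43: sports equipment → 9.75% → £5.40
Camping tent (2-person) £244.11: sports equipment → 9.75% + 1.75% surcharge = 11.5% → £28.07
Dish soap £3.02: all other tangible goods → 5.5% → £0.17
Pair of dumbbells (15 lb) £84.82: sports equipment → 9.75% → £8.27
Ski goggles £47.59: sports equipment → 9.75% → £4.64
Subtotal = £800.18; tax = £84.52; total due = £884.70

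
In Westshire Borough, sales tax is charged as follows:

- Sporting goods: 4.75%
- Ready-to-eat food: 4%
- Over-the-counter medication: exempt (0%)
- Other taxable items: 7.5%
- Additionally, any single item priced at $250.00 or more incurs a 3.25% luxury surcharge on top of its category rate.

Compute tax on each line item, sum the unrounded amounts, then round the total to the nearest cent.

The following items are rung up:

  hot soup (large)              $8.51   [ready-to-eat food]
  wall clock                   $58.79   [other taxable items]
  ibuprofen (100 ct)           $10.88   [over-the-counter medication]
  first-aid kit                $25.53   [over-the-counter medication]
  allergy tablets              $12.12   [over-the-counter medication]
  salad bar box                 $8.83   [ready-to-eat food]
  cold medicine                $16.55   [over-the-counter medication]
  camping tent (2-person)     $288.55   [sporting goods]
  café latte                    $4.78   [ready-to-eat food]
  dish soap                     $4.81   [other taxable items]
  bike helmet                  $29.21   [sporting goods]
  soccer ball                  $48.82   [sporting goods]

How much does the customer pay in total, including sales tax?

$549.83

Hot soup (large) $8.51: ready-to-eat food → 4% → $0.3404
Wall clock $58.79: other taxable items → 7.5% → $4.40925
Ibuprofen (100 ct) $10.88: over-the-counter medication → 0% → $0.00
First-aid kit $25.53: over-the-counter medication → 0% → $0.00
Allergy tablets $12.12: over-the-counter medication → 0% → $0.00
Salad bar box $8.83: ready-to-eat food → 4% → $0.3532
Cold medicine $16.55: over-the-counter medication → 0% → $0.00
Camping tent (2-person) $288.55: sporting goods → 4.75% + 3.25% surcharge = 8% → $23.084
Café latte $4.78: ready-to-eat food → 4% → $0.1912
Dish soap $4.81: other taxable items → 7.5% → $0.36075
Bike helmet $29.21: sporting goods → 4.75% → $1.387475
Soccer ball $48.82: sporting goods → 4.75% → $2.31895
Subtotal = $517.38; unrounded tax = $32.445225 → $32.45; total due = $549.83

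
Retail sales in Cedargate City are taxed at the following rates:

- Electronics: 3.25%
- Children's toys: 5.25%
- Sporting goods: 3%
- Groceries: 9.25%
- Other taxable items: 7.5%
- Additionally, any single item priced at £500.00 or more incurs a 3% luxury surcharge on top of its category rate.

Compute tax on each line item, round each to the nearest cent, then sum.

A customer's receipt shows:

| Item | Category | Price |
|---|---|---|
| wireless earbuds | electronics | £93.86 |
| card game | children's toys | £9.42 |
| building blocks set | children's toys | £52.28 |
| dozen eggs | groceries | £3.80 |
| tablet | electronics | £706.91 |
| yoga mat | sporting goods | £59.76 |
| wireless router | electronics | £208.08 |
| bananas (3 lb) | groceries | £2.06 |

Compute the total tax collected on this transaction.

Wireless earbuds £93.86: electronics → 3.25% → £3.05
Card game £9.42: children's toys → 5.25% → £0.49
Building blocks set £52.28: children's toys → 5.25% → £2.74
Dozen eggs £3.80: groceries → 9.25% → £0.35
Tablet £706.91: electronics → 3.25% + 3% surcharge = 6.25% → £44.18
Yoga mat £59.76: sporting goods → 3% → £1.79
Wireless router £208.08: electronics → 3.25% → £6.76
Bananas (3 lb) £2.06: groceries → 9.25% → £0.19
Total tax = £3.05 + £0.49 + £2.74 + £0.35 + £44.18 + £1.79 + £6.76 + £0.19 = £59.55

£59.55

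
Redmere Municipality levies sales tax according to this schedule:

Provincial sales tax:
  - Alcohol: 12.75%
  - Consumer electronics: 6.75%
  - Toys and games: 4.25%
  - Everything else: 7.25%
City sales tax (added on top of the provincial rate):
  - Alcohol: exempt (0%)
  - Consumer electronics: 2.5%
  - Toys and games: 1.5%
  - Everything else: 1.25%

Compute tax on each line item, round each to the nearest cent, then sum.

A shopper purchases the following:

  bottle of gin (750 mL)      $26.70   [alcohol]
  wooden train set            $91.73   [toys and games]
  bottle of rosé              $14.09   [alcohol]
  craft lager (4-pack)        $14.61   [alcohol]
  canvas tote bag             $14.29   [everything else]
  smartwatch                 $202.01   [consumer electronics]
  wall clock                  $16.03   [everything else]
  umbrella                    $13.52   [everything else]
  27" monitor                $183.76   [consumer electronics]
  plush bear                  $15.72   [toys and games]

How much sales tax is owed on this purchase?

$52.64

Bottle of gin (750 mL) $26.70: alcohol → 12.75% + 0% city = 12.75% → $3.40
Wooden train set $91.73: toys and games → 4.25% + 1.5% city = 5.75% → $5.27
Bottle of rosé $14.09: alcohol → 12.75% + 0% city = 12.75% → $1.80
Craft lager (4-pack) $14.61: alcohol → 12.75% + 0% city = 12.75% → $1.86
Canvas tote bag $14.29: everything else → 7.25% + 1.25% city = 8.5% → $1.21
Smartwatch $202.01: consumer electronics → 6.75% + 2.5% city = 9.25% → $18.69
Wall clock $16.03: everything else → 7.25% + 1.25% city = 8.5% → $1.36
Umbrella $13.52: everything else → 7.25% + 1.25% city = 8.5% → $1.15
27" monitor $183.76: consumer electronics → 6.75% + 2.5% city = 9.25% → $17.00
Plush bear $15.72: toys and games → 4.25% + 1.5% city = 5.75% → $0.90
Total tax = $3.40 + $5.27 + $1.80 + $1.86 + $1.21 + $18.69 + $1.36 + $1.15 + $17.00 + $0.90 = $52.64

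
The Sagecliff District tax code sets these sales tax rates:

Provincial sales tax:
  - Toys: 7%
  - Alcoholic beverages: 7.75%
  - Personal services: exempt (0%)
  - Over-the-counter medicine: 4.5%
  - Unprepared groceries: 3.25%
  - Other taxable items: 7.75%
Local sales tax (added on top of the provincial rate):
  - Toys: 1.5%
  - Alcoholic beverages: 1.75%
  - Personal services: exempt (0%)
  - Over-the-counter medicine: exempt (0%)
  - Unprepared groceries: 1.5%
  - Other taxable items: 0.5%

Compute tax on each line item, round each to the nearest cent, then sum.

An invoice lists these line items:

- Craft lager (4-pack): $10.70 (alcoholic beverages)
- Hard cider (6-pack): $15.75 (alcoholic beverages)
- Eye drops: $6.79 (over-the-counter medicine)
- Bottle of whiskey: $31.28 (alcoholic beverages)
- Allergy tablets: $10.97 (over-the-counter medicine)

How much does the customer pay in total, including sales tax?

Craft lager (4-pack) $10.70: alcoholic beverages → 7.75% + 1.75% local = 9.5% → $1.02
Hard cider (6-pack) $15.75: alcoholic beverages → 7.75% + 1.75% local = 9.5% → $1.50
Eye drops $6.79: over-the-counter medicine → 4.5% + 0% local = 4.5% → $0.31
Bottle of whiskey $31.28: alcoholic beverages → 7.75% + 1.75% local = 9.5% → $2.97
Allergy tablets $10.97: over-the-counter medicine → 4.5% + 0% local = 4.5% → $0.49
Subtotal = $75.49; tax = $6.29; total due = $81.78

$81.78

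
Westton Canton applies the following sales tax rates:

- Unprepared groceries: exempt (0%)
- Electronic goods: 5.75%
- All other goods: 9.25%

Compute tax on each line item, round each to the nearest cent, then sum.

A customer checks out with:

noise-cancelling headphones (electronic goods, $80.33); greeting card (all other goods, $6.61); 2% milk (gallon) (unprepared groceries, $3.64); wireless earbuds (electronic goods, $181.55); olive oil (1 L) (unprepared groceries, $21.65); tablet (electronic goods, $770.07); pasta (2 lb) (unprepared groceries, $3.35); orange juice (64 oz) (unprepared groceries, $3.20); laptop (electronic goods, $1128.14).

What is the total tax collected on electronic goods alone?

Noise-cancelling headphones $80.33: electronic goods → 5.75% → $4.62
Wireless earbuds $181.55: electronic goods → 5.75% → $10.44
Tablet $770.07: electronic goods → 5.75% → $44.28
Laptop $1128.14: electronic goods → 5.75% → $64.87
Tax on electronic goods = $4.62 + $10.44 + $44.28 + $64.87 = $124.21

$124.21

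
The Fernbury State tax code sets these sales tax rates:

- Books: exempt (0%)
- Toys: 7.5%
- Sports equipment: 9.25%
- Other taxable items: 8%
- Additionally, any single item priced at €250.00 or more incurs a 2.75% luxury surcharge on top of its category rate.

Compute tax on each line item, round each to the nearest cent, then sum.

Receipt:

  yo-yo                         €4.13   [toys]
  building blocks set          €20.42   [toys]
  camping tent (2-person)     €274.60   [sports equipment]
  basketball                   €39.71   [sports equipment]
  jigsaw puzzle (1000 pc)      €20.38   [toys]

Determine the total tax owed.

Yo-yo €4.13: toys → 7.5% → €0.31
Building blocks set €20.42: toys → 7.5% → €1.53
Camping tent (2-person) €274.60: sports equipment → 9.25% + 2.75% surcharge = 12% → €32.95
Basketball €39.71: sports equipment → 9.25% → €3.67
Jigsaw puzzle (1000 pc) €20.38: toys → 7.5% → €1.53
Total tax = €0.31 + €1.53 + €32.95 + €3.67 + €1.53 = €39.99

€39.99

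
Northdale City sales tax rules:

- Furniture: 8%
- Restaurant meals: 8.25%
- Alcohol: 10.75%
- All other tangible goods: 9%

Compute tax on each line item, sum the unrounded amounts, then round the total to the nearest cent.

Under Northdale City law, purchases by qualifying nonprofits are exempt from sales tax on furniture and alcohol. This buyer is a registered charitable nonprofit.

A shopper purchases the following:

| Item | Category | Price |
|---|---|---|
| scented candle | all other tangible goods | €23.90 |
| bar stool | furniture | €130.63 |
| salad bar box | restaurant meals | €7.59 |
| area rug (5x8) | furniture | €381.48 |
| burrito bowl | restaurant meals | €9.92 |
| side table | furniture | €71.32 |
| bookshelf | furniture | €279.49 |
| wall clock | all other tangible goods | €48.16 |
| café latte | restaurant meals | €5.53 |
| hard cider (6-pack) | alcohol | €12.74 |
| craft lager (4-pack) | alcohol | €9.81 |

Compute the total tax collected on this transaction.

€8.39

Scented candle €23.90: all other tangible goods → 9% → €2.151
Bar stool €130.63: furniture, buyer-exempt → 0% → €0.00
Salad bar box €7.59: restaurant meals → 8.25% → €0.626175
Area rug (5x8) €381.48: furniture, buyer-exempt → 0% → €0.00
Burrito bowl €9.92: restaurant meals → 8.25% → €0.8184
Side table €71.32: furniture, buyer-exempt → 0% → €0.00
Bookshelf €279.49: furniture, buyer-exempt → 0% → €0.00
Wall clock €48.16: all other tangible goods → 9% → €4.3344
Café latte €5.53: restaurant meals → 8.25% → €0.456225
Hard cider (6-pack) €12.74: alcohol, buyer-exempt → 0% → €0.00
Craft lager (4-pack) €9.81: alcohol, buyer-exempt → 0% → €0.00
Unrounded tax sum = €8.3862 → €8.39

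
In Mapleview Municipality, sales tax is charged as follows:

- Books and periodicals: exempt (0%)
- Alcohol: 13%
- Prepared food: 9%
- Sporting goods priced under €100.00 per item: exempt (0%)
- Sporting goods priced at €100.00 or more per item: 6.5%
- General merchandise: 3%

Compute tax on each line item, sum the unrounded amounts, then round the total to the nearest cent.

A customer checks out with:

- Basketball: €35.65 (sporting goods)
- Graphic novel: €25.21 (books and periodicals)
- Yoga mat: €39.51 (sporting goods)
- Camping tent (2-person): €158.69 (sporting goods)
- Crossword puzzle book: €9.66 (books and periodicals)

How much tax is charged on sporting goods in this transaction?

€10.31

Basketball €35.65: sporting goods, under €100.00 → 0% → €0.00
Yoga mat €39.51: sporting goods, under €100.00 → 0% → €0.00
Camping tent (2-person) €158.69: sporting goods, €100.00 or more → 6.5% → €10.31485
Tax on sporting goods: unrounded sum = €10.31485 → €10.31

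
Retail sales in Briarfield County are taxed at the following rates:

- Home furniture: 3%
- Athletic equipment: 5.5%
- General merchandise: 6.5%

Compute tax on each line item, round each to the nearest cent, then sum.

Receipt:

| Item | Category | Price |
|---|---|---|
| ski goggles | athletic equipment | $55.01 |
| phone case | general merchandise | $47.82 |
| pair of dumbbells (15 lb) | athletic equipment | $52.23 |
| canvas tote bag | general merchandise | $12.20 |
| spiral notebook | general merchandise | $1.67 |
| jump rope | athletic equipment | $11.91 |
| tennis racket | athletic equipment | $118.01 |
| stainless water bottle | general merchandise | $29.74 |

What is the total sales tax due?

Ski goggles $55.01: athletic equipment → 5.5% → $3.03
Phone case $47.82: general merchandise → 6.5% → $3.11
Pair of dumbbells (15 lb) $52.23: athletic equipment → 5.5% → $2.87
Canvas tote bag $12.20: general merchandise → 6.5% → $0.79
Spiral notebook $1.67: general merchandise → 6.5% → $0.11
Jump rope $11.91: athletic equipment → 5.5% → $0.66
Tennis racket $118.01: athletic equipment → 5.5% → $6.49
Stainless water bottle $29.74: general merchandise → 6.5% → $1.93
Total tax = $3.03 + $3.11 + $2.87 + $0.79 + $0.11 + $0.66 + $6.49 + $1.93 = $18.99

$18.99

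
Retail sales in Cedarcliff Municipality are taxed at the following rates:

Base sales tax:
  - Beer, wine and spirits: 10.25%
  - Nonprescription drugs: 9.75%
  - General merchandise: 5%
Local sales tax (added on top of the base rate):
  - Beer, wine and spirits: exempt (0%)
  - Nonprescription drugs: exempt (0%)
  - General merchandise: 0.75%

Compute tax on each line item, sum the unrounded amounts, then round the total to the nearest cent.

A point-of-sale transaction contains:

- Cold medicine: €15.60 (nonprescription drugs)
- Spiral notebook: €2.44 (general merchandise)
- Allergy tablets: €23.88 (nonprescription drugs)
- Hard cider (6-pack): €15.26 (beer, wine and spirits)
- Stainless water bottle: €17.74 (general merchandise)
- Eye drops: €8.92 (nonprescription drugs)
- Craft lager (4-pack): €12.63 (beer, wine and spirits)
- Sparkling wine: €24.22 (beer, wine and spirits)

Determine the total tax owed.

€11.22

Cold medicine €15.60: nonprescription drugs → 9.75% + 0% local = 9.75% → €1.521
Spiral notebook €2.44: general merchandise → 5% + 0.75% local = 5.75% → €0.1403
Allergy tablets €23.88: nonprescription drugs → 9.75% + 0% local = 9.75% → €2.3283
Hard cider (6-pack) €15.26: beer, wine and spirits → 10.25% + 0% local = 10.25% → €1.56415
Stainless water bottle €17.74: general merchandise → 5% + 0.75% local = 5.75% → €1.02005
Eye drops €8.92: nonprescription drugs → 9.75% + 0% local = 9.75% → €0.8697
Craft lager (4-pack) €12.63: beer, wine and spirits → 10.25% + 0% local = 10.25% → €1.294575
Sparkling wine €24.22: beer, wine and spirits → 10.25% + 0% local = 10.25% → €2.48255
Unrounded tax sum = €11.220625 → €11.22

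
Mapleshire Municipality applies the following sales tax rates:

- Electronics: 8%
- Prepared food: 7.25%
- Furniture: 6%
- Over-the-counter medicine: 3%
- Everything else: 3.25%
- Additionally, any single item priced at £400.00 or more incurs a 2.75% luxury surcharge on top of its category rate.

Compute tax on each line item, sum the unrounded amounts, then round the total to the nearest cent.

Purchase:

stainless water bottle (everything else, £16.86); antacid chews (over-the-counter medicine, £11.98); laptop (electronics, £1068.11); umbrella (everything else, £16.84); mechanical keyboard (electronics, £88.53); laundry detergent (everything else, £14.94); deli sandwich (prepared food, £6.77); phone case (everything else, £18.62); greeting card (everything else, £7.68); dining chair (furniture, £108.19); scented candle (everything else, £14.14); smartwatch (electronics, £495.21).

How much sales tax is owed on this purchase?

£185.38

Stainless water bottle £16.86: everything else → 3.25% → £0.54795
Antacid chews £11.98: over-the-counter medicine → 3% → £0.3594
Laptop £1068.11: electronics → 8% + 2.75% surcharge = 10.75% → £114.821825
Umbrella £16.84: everything else → 3.25% → £0.5473
Mechanical keyboard £88.53: electronics → 8% → £7.0824
Laundry detergent £14.94: everything else → 3.25% → £0.48555
Deli sandwich £6.77: prepared food → 7.25% → £0.490825
Phone case £18.62: everything else → 3.25% → £0.60515
Greeting card £7.68: everything else → 3.25% → £0.2496
Dining chair £108.19: furniture → 6% → £6.4914
Scented candle £14.14: everything else → 3.25% → £0.45955
Smartwatch £495.21: electronics → 8% + 2.75% surcharge = 10.75% → £53.235075
Unrounded tax sum = £185.376025 → £185.38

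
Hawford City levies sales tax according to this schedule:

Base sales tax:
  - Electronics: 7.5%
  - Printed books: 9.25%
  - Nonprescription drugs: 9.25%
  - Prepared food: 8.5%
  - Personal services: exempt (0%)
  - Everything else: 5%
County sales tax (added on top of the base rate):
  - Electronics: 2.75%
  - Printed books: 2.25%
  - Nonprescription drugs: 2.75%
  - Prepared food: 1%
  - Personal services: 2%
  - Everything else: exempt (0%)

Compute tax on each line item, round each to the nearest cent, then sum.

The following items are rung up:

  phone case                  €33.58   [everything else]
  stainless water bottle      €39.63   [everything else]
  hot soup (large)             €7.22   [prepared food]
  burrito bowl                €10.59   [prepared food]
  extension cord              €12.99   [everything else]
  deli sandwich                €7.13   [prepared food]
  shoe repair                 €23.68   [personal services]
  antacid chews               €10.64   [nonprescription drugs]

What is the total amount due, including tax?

€153.90

Phone case €33.58: everything else → 5% + 0% county = 5% → €1.68
Stainless water bottle €39.63: everything else → 5% + 0% county = 5% → €1.98
Hot soup (large) €7.22: prepared food → 8.5% + 1% county = 9.5% → €0.69
Burrito bowl €10.59: prepared food → 8.5% + 1% county = 9.5% → €1.01
Extension cord €12.99: everything else → 5% + 0% county = 5% → €0.65
Deli sandwich €7.13: prepared food → 8.5% + 1% county = 9.5% → €0.68
Shoe repair €23.68: personal services → 0% + 2% county = 2% → €0.47
Antacid chews €10.64: nonprescription drugs → 9.25% + 2.75% county = 12% → €1.28
Subtotal = €145.46; tax = €8.44; total due = €153.90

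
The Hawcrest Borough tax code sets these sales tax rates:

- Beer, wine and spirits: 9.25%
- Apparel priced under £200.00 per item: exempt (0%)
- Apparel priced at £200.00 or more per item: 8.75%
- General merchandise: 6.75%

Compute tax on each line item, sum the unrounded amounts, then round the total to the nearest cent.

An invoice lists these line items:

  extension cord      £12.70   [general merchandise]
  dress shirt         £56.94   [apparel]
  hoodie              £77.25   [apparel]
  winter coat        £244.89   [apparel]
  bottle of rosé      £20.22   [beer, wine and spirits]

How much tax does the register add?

Extension cord £12.70: general merchandise → 6.75% → £0.85725
Dress shirt £56.94: apparel, under £200.00 → 0% → £0.00
Hoodie £77.25: apparel, under £200.00 → 0% → £0.00
Winter coat £244.89: apparel, £200.00 or more → 8.75% → £21.427875
Bottle of rosé £20.22: beer, wine and spirits → 9.25% → £1.87035
Unrounded tax sum = £24.155475 → £24.16

£24.16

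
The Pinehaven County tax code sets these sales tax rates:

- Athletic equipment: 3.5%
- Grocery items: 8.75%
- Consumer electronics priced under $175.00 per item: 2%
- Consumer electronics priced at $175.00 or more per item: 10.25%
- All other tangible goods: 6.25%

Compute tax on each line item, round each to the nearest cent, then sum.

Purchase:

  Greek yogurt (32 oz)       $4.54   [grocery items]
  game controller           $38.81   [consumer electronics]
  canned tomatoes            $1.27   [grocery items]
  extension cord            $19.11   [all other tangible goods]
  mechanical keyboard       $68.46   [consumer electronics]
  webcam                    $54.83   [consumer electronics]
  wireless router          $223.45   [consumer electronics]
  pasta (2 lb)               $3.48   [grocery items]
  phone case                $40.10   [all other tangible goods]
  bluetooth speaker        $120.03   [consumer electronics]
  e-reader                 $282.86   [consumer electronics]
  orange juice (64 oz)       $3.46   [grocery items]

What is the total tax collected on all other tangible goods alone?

Extension cord $19.11: all other tangible goods → 6.25% → $1.19
Phone case $40.10: all other tangible goods → 6.25% → $2.51
Tax on all other tangible goods = $1.19 + $2.51 = $3.70

$3.70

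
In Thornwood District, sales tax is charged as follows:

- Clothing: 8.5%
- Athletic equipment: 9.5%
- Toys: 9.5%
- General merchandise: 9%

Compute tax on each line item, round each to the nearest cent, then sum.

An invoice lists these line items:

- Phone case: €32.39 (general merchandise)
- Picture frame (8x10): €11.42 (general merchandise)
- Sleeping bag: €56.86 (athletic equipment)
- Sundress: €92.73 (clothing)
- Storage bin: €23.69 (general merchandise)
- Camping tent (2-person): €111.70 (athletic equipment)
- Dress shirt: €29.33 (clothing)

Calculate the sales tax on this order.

Phone case €32.39: general merchandise → 9% → €2.92
Picture frame (8x10) €11.42: general merchandise → 9% → €1.03
Sleeping bag €56.86: athletic equipment → 9.5% → €5.40
Sundress €92.73: clothing → 8.5% → €7.88
Storage bin €23.69: general merchandise → 9% → €2.13
Camping tent (2-person) €111.70: athletic equipment → 9.5% → €10.61
Dress shirt €29.33: clothing → 8.5% → €2.49
Total tax = €2.92 + €1.03 + €5.40 + €7.88 + €2.13 + €10.61 + €2.49 = €32.46

€32.46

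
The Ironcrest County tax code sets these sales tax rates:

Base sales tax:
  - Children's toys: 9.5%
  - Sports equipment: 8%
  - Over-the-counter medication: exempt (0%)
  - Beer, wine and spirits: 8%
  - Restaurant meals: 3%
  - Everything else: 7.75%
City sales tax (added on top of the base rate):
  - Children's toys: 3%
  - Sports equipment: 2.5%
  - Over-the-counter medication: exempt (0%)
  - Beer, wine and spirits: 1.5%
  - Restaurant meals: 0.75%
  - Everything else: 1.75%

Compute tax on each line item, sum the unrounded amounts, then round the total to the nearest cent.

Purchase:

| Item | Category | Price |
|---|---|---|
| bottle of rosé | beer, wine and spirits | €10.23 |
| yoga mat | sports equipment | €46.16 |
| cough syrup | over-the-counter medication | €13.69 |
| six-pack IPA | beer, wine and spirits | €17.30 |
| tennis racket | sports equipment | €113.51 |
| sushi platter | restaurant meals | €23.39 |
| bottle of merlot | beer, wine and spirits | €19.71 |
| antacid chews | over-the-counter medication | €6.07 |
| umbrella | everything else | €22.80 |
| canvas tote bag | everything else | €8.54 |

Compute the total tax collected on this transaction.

Bottle of rosé €10.23: beer, wine and spirits → 8% + 1.5% city = 9.5% → €0.97185
Yoga mat €46.16: sports equipment → 8% + 2.5% city = 10.5% → €4.8468
Cough syrup €13.69: over-the-counter medication → 0% + 0% city = 0% → €0.00
Six-pack IPA €17.30: beer, wine and spirits → 8% + 1.5% city = 9.5% → €1.6435
Tennis racket €113.51: sports equipment → 8% + 2.5% city = 10.5% → €11.91855
Sushi platter €23.39: restaurant meals → 3% + 0.75% city = 3.75% → €0.877125
Bottle of merlot €19.71: beer, wine and spirits → 8% + 1.5% city = 9.5% → €1.87245
Antacid chews €6.07: over-the-counter medication → 0% + 0% city = 0% → €0.00
Umbrella €22.80: everything else → 7.75% + 1.75% city = 9.5% → €2.166
Canvas tote bag €8.54: everything else → 7.75% + 1.75% city = 9.5% → €0.8113
Unrounded tax sum = €25.107575 → €25.11

€25.11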